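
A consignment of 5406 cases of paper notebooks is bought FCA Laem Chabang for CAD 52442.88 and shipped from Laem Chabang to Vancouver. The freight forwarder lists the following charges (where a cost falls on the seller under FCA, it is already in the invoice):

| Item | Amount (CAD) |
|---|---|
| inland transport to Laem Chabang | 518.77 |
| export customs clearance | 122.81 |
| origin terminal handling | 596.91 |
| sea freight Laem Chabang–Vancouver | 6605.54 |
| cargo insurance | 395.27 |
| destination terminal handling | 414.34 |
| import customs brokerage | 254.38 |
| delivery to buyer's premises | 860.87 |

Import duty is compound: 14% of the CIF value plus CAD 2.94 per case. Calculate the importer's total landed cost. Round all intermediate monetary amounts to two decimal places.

Total landed cost: CAD 85869.51

FCA: the seller delivers export-cleared goods to the carrier; the buyer bears costs from that point.
Already in the invoice (seller's account under FCA): inland to port, export clearance — exclude.
CIF value = FCA price + origin terminal + freight + insurance = 52442.88 + 596.91 + 6605.54 + 395.27 = 60040.60
Ad valorem component: 60040.60 × 14% = 8405.68
Specific component: 5406 × 2.94 = 15893.64
Import duty = 8405.68 + 15893.64 = 24299.32
Buyer bears: origin terminal 596.91 + freight 6605.54 + insurance 395.27 + destination terminal 414.34 + brokerage 254.38 + delivery 860.87 + duty 24299.32 = 33426.63
Landed cost = invoice 52442.88 + 33426.63 = 85869.51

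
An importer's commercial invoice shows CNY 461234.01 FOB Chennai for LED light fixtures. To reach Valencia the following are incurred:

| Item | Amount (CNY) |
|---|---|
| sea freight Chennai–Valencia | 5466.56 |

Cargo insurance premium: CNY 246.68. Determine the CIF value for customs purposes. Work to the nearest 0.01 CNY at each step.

CIF value: CNY 466947.25

CIF = FOB price + freight + insurance
CIF = 461234.01 + 5466.56 + 246.68 = 466947.25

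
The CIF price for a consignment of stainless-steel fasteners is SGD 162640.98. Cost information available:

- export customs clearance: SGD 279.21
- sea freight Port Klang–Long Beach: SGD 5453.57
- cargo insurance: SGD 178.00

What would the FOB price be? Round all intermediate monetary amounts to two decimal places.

Not relevant to the conversion: export clearance — on the seller under both CIF and FOB; already in the CIF price and stays in the FOB price.
From CIF to FOB, the seller no longer bears: freight, insurance.
FOB price = 162640.98 − 5453.57 − 178.00 = 157009.41

FOB price: SGD 157009.41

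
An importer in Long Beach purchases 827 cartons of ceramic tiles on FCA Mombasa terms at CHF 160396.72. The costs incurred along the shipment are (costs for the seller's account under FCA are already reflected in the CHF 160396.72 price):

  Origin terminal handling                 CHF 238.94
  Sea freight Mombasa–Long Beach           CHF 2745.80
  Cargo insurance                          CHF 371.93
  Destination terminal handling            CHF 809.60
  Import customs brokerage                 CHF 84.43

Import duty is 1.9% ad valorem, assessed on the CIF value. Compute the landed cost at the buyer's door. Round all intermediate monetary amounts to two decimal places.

FCA: the seller delivers export-cleared goods to the carrier; the buyer bears costs from that point.
CIF value = FCA price + origin terminal + freight + insurance = 160396.72 + 238.94 + 2745.80 + 371.93 = 163753.39
Import duty = 163753.39 × 1.9% = 3111.31
Buyer bears: origin terminal 238.94 + freight 2745.80 + insurance 371.93 + destination terminal 809.60 + brokerage 84.43 + duty 3111.31 = 7362.01
Landed cost = invoice 160396.72 + 7362.01 = 167758.73

Total landed cost: CHF 167758.73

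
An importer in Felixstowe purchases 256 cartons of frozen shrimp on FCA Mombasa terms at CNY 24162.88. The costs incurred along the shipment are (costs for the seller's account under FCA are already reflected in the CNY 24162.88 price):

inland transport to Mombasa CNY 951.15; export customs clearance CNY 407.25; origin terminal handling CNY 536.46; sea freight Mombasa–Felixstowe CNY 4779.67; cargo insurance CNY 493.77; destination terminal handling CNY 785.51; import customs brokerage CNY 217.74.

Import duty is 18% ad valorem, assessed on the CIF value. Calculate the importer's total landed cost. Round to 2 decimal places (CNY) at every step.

Total landed cost: CNY 36371.13

FCA: the seller delivers export-cleared goods to the carrier; the buyer bears costs from that point.
Already in the invoice (seller's account under FCA): inland to port, export clearance — exclude.
CIF value = FCA price + origin terminal + freight + insurance = 24162.88 + 536.46 + 4779.67 + 493.77 = 29972.78
Import duty = 29972.78 × 18% = 5395.10
Buyer bears: origin terminal 536.46 + freight 4779.67 + insurance 493.77 + destination terminal 785.51 + brokerage 217.74 + duty 5395.10 = 12208.25
Landed cost = invoice 24162.88 + 12208.25 = 36371.13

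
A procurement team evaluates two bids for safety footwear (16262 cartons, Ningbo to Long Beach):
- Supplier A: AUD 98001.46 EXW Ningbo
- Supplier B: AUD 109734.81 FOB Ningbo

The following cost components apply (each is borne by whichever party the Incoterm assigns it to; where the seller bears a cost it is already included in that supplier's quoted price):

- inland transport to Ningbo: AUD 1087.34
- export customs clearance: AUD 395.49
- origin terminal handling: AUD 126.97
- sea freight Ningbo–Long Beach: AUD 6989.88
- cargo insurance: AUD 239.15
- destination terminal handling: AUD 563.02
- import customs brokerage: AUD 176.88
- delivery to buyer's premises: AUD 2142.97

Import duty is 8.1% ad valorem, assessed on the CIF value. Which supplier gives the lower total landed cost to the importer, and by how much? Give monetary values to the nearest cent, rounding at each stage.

Supplier A is cheaper by AUD 10943.56

Supplier A (EXW):
CIF value = EXW price + inland to port + export clearance + origin terminal + freight + insurance = 98001.46 + 1087.34 + 395.49 + 126.97 + 6989.88 + 239.15 = 106840.29
Import duty = 106840.29 × 8.1% = 8654.06
Buyer bears (A): 1087.34 + 395.49 + 126.97 + 6989.88 + 239.15 + 563.02 + 176.88 + 2142.97 = 11721.70
Landed cost (A) = invoice 98001.46 + 11721.70 + duty 8654.06 = 118377.22
Supplier B (FOB):
CIF value = FOB price + freight + insurance = 109734.81 + 6989.88 + 239.15 = 116963.84
Import duty = 116963.84 × 8.1% = 9474.07
Buyer bears (B): 6989.88 + 239.15 + 563.02 + 176.88 + 2142.97 = 10111.90
Landed cost (B) = invoice 109734.81 + 10111.90 + duty 9474.07 = 129320.78
Difference = |118377.22 − 129320.78| = 10943.56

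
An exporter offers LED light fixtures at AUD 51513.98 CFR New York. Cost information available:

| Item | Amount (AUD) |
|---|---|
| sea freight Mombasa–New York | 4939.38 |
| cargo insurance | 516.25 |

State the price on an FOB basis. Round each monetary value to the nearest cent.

FOB price: AUD 46574.60

Not relevant to the conversion: insurance — on the buyer under both terms; not part of either seller's price.
From CFR to FOB, the seller no longer bears: freight.
FOB price = 51513.98 − 4939.38 = 46574.60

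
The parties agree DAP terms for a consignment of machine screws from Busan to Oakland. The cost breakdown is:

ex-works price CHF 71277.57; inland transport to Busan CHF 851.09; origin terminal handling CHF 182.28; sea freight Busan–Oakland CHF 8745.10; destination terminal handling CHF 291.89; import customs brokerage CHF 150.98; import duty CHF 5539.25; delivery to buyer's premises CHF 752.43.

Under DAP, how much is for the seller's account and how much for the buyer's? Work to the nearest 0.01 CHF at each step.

DAP: the seller bears all costs to the named destination except import duty and clearance.
Seller's account: goods 71277.57 + inland to port 851.09 + origin terminal 182.28 + freight 8745.10 + destination terminal 291.89 + delivery 752.43 = 82100.36
Buyer's account: brokerage 150.98 + duty 5539.25 = 5690.23

Seller: CHF 82100.36; buyer: CHF 5690.23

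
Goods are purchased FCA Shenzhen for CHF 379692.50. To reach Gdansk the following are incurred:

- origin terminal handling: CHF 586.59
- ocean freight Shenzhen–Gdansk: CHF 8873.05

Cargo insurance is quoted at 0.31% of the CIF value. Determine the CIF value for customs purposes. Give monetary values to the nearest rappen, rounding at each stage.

Let C be the CIF value. C = FCA price + pre-shipment costs + freight + 0.31% × C
C − 0.31% × C = 379692.50 + 586.59 + 8873.05
0.9969 × C = 389152.14
C = 389152.14 / 0.9969 = 390362.26
Insurance premium = 0.31% × 390362.26 = 1210.12

CIF value: CHF 390362.26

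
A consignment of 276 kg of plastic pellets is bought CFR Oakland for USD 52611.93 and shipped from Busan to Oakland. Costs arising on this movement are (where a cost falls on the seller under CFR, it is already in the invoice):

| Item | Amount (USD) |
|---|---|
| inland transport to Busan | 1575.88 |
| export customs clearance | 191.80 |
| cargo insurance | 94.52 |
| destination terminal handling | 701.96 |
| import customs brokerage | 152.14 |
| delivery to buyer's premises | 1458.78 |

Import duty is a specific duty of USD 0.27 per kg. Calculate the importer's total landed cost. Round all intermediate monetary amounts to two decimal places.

Total landed cost: USD 55093.85

CFR: the seller pays costs through ocean freight to the destination port, but not insurance.
Already in the invoice (seller's account under CFR): inland to port, export clearance — exclude.
CIF value = CFR price + insurance = 52611.93 + 94.52 = 52706.45
Import duty = 276 × 0.27 = 74.52
Buyer bears: insurance 94.52 + destination terminal 701.96 + brokerage 152.14 + delivery 1458.78 + duty 74.52 = 2481.92
Landed cost = invoice 52611.93 + 2481.92 = 55093.85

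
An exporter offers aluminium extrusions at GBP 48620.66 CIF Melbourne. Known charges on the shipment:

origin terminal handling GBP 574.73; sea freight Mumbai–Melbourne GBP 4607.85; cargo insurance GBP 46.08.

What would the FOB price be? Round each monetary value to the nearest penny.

Not relevant to the conversion: origin terminal — on the seller under both CIF and FOB; already in the CIF price and stays in the FOB price.
From CIF to FOB, the seller no longer bears: freight, insurance.
FOB price = 48620.66 − 4607.85 − 46.08 = 43966.73

FOB price: GBP 43966.73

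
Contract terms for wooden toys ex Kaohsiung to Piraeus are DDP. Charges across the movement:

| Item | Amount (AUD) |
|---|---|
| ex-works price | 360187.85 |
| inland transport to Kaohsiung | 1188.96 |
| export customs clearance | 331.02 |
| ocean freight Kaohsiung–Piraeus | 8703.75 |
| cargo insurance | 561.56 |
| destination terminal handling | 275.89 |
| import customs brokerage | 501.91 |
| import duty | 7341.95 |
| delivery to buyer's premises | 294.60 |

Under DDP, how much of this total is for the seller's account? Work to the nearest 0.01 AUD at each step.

DDP: the seller bears all costs including import duty.
Seller's account: goods 360187.85 + inland to port 1188.96 + export clearance 331.02 + freight 8703.75 + insurance 561.56 + destination terminal 275.89 + brokerage 501.91 + duty 7341.95 + delivery 294.60 = 379387.49
Buyer's account: 0.00

Seller's account: AUD 379387.49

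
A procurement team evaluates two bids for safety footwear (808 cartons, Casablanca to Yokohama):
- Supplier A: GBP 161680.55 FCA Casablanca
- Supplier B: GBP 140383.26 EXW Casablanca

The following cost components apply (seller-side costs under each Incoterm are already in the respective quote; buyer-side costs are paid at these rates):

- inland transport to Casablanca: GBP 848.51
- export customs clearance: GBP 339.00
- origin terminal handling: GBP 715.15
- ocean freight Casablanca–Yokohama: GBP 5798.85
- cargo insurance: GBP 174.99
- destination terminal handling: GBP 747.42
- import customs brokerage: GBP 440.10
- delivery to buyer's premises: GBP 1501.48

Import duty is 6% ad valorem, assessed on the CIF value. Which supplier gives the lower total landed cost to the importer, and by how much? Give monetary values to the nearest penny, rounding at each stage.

Supplier A (FCA):
CIF value = FCA price + origin terminal + freight + insurance = 161680.55 + 715.15 + 5798.85 + 174.99 = 168369.54
Import duty = 168369.54 × 6% = 10102.17
Buyer bears (A): 715.15 + 5798.85 + 174.99 + 747.42 + 440.10 + 1501.48 = 9377.99
Landed cost (A) = invoice 161680.55 + 9377.99 + duty 10102.17 = 181160.71
Supplier B (EXW):
CIF value = EXW price + inland to port + export clearance + origin terminal + freight + insurance = 140383.26 + 848.51 + 339.00 + 715.15 + 5798.85 + 174.99 = 148259.76
Import duty = 148259.76 × 6% = 8895.59
Buyer bears (B): 848.51 + 339.00 + 715.15 + 5798.85 + 174.99 + 747.42 + 440.10 + 1501.48 = 10565.50
Landed cost (B) = invoice 140383.26 + 10565.50 + duty 8895.59 = 159844.35
Difference = |181160.71 − 159844.35| = 21316.36

Supplier B is cheaper by GBP 21316.36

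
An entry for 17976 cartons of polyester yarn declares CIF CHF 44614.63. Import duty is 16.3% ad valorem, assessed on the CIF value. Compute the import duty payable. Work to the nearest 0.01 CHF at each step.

Import duty: CHF 7272.18

Import duty = 44614.63 × 16.3% = 7272.18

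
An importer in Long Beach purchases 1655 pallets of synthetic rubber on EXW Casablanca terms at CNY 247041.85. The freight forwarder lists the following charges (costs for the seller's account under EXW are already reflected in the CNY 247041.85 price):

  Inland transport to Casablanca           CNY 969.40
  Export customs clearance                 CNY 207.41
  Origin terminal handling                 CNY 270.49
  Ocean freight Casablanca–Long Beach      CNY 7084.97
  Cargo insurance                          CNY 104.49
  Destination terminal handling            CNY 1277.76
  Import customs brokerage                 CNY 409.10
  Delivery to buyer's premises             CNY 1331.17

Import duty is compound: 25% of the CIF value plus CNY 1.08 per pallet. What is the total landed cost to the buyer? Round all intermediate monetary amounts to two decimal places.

Total landed cost: CNY 324403.69

EXW: the seller makes goods available at their premises; the buyer bears all onward costs.
CIF value = EXW price + inland to port + export clearance + origin terminal + freight + insurance = 247041.85 + 969.40 + 207.41 + 270.49 + 7084.97 + 104.49 = 255678.61
Ad valorem component: 255678.61 × 25% = 63919.65
Specific component: 1655 × 1.08 = 1787.40
Import duty = 63919.65 + 1787.40 = 65707.05
Buyer bears: inland to port 969.40 + export clearance 207.41 + origin terminal 270.49 + freight 7084.97 + insurance 104.49 + destination terminal 1277.76 + brokerage 409.10 + delivery 1331.17 + duty 65707.05 = 77361.84
Landed cost = invoice 247041.85 + 77361.84 = 324403.69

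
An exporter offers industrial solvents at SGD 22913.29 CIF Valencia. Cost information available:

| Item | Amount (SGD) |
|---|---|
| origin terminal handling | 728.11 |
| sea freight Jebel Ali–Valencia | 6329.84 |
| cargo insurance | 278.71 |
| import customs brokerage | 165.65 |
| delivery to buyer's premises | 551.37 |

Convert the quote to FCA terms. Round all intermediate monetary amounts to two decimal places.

FCA price: SGD 15576.63

Not relevant to the conversion: brokerage, delivery — on the buyer under both terms; not part of either seller's price.
From CIF to FCA, the seller no longer bears: origin terminal, freight, insurance.
FCA price = 22913.29 − 728.11 − 6329.84 − 278.71 = 15576.63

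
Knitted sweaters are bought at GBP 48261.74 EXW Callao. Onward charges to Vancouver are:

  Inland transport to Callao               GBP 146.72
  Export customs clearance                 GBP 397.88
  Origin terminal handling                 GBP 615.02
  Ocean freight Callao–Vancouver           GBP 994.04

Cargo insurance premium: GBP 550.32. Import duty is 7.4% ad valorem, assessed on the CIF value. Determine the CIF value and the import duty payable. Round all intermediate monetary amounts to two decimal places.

CIF = EXW price + pre-shipment costs + freight + insurance
CIF = 48261.74 + 146.72 + 397.88 + 615.02 + 994.04 + 550.32 = 50965.72
Import duty = 50965.72 × 7.4% = 3771.46

CIF value: GBP 50965.72; import duty: GBP 3771.46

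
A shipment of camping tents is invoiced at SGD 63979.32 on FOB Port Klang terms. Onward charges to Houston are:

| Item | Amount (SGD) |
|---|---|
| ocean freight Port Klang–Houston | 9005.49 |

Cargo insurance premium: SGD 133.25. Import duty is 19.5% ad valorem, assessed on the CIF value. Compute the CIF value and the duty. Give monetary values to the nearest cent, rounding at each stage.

CIF = FOB price + freight + insurance
CIF = 63979.32 + 9005.49 + 133.25 = 73118.06
Import duty = 73118.06 × 19.5% = 14258.02

CIF value: SGD 73118.06; import duty: SGD 14258.02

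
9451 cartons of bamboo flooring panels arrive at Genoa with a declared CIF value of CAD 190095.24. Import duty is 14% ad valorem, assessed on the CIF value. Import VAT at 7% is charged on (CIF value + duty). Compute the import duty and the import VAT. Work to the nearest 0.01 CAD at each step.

Import duty = 190095.24 × 14% = 26613.33
VAT base = CIF + duty = 190095.24 + 26613.33 = 216708.57
Import VAT = 216708.57 × 7% = 15169.60

Import duty: CAD 26613.33; import VAT: CAD 15169.60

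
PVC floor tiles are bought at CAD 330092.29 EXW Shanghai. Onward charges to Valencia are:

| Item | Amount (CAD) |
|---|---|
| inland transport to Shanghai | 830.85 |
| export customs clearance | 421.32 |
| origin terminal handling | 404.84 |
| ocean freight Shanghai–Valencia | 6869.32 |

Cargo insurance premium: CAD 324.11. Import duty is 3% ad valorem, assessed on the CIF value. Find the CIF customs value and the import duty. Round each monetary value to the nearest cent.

CIF = EXW price + pre-shipment costs + freight + insurance
CIF = 330092.29 + 830.85 + 421.32 + 404.84 + 6869.32 + 324.11 = 338942.73
Import duty = 338942.73 × 3% = 10168.28

CIF value: CAD 338942.73; import duty: CAD 10168.28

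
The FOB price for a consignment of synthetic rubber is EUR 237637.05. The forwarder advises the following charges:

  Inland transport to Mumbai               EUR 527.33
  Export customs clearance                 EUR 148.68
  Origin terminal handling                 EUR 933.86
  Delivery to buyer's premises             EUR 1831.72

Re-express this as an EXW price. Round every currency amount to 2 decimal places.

EXW price: EUR 236027.18

Not relevant to the conversion: delivery — on the buyer under both terms; not part of either seller's price.
From FOB to EXW, the seller no longer bears: inland to port, export clearance, origin terminal.
EXW price = 237637.05 − 527.33 − 148.68 − 933.86 = 236027.18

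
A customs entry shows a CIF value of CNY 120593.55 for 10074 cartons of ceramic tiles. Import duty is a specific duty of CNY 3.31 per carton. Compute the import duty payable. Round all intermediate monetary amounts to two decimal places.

Import duty: CNY 33344.94

Import duty = 10074 × 3.31 = 33344.94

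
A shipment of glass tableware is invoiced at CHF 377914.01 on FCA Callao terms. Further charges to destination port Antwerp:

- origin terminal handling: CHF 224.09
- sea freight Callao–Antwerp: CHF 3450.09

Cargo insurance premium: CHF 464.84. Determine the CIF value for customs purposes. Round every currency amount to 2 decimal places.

CIF = FCA price + pre-shipment costs + freight + insurance
CIF = 377914.01 + 224.09 + 3450.09 + 464.84 = 382053.03

CIF value: CHF 382053.03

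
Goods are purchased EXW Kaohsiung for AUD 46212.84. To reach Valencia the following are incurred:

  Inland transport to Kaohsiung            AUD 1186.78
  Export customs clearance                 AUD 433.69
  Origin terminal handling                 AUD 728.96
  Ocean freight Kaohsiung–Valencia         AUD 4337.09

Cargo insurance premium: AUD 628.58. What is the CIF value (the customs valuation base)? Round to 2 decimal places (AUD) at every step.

CIF value: AUD 53527.94

CIF = EXW price + pre-shipment costs + freight + insurance
CIF = 46212.84 + 1186.78 + 433.69 + 728.96 + 4337.09 + 628.58 = 53527.94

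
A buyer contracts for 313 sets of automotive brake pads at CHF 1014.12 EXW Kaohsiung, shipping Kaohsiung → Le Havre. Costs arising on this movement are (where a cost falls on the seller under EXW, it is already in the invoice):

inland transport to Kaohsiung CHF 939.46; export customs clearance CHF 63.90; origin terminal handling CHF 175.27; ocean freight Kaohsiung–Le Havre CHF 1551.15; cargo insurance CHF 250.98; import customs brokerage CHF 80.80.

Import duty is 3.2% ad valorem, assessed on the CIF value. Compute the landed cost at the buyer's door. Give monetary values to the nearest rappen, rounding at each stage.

EXW: the seller makes goods available at their premises; the buyer bears all onward costs.
CIF value = EXW price + inland to port + export clearance + origin terminal + freight + insurance = 1014.12 + 939.46 + 63.90 + 175.27 + 1551.15 + 250.98 = 3994.88
Import duty = 3994.88 × 3.2% = 127.84
Buyer bears: inland to port 939.46 + export clearance 63.90 + origin terminal 175.27 + freight 1551.15 + insurance 250.98 + brokerage 80.80 + duty 127.84 = 3189.40
Landed cost = invoice 1014.12 + 3189.40 = 4203.52

Total landed cost: CHF 4203.52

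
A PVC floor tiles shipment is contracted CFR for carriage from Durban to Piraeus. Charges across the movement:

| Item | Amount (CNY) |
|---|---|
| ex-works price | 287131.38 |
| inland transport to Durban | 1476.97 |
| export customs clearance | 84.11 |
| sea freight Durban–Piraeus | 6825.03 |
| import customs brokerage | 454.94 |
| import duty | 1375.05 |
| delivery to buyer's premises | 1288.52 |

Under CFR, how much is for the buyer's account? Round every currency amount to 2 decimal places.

CFR: the seller pays costs through ocean freight to the destination port, but not insurance.
Seller's account: goods 287131.38 + inland to port 1476.97 + export clearance 84.11 + freight 6825.03 = 295517.49
Buyer's account: brokerage 454.94 + duty 1375.05 + delivery 1288.52 = 3118.51

Buyer's account: CNY 3118.51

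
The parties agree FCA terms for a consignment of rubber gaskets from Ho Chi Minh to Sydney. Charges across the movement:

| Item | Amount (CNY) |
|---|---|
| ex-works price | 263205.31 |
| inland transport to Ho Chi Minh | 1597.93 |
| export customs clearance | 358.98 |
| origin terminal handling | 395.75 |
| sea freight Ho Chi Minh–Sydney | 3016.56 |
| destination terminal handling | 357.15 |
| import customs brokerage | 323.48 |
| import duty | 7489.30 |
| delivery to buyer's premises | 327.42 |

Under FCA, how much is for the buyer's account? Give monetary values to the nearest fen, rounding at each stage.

FCA: the seller delivers export-cleared goods to the carrier; the buyer bears costs from that point.
Seller's account: goods 263205.31 + inland to port 1597.93 + export clearance 358.98 = 265162.22
Buyer's account: origin terminal 395.75 + freight 3016.56 + destination terminal 357.15 + brokerage 323.48 + duty 7489.30 + delivery 327.42 = 11909.66

Buyer's account: CNY 11909.66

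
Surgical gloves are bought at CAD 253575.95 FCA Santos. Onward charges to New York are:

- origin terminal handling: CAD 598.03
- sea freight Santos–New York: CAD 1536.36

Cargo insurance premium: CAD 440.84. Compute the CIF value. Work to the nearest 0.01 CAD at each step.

CIF value: CAD 256151.18

CIF = FCA price + pre-shipment costs + freight + insurance
CIF = 253575.95 + 598.03 + 1536.36 + 440.84 = 256151.18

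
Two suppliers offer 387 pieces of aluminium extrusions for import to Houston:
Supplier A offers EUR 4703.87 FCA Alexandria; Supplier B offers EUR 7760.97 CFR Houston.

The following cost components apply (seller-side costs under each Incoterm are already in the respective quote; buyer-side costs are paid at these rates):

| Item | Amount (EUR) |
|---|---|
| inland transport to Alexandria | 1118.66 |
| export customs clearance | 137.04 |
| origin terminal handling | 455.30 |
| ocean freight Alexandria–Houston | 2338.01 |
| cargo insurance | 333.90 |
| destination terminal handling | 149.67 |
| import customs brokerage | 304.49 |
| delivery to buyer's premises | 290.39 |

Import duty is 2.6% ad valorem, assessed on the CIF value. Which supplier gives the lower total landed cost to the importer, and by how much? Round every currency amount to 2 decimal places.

Supplier A (FCA):
CIF value = FCA price + origin terminal + freight + insurance = 4703.87 + 455.30 + 2338.01 + 333.90 = 7831.08
Import duty = 7831.08 × 2.6% = 203.61
Buyer bears (A): 455.30 + 2338.01 + 333.90 + 149.67 + 304.49 + 290.39 = 3871.76
Landed cost (A) = invoice 4703.87 + 3871.76 + duty 203.61 = 8779.24
Supplier B (CFR):
CIF value = CFR price + insurance = 7760.97 + 333.90 = 8094.87
Import duty = 8094.87 × 2.6% = 210.47
Buyer bears (B): 333.90 + 149.67 + 304.49 + 290.39 = 1078.45
Landed cost (B) = invoice 7760.97 + 1078.45 + duty 210.47 = 9049.89
Difference = |8779.24 − 9049.89| = 270.65

Supplier A is cheaper by EUR 270.65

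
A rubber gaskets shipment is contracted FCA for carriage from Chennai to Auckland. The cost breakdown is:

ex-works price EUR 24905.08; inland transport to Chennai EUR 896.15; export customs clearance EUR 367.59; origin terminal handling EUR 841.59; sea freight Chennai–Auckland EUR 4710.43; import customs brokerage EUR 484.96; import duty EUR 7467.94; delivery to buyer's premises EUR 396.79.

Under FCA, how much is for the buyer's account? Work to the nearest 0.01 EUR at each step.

FCA: the seller delivers export-cleared goods to the carrier; the buyer bears costs from that point.
Seller's account: goods 24905.08 + inland to port 896.15 + export clearance 367.59 = 26168.82
Buyer's account: origin terminal 841.59 + freight 4710.43 + brokerage 484.96 + duty 7467.94 + delivery 396.79 = 13901.71

Buyer's account: EUR 13901.71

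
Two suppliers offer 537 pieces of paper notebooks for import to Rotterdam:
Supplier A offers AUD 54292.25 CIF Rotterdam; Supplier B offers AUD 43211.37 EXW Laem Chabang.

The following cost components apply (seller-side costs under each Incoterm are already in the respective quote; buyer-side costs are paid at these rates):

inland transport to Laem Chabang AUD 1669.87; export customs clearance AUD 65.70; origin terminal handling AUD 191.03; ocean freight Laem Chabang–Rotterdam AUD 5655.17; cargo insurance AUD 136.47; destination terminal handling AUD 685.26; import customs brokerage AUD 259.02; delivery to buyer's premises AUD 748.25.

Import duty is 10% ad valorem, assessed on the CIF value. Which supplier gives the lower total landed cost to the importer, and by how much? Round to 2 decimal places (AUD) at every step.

Supplier A (CIF):
The CIF price already equals the CIF value: 54292.25
Import duty = 54292.25 × 10% = 5429.23
Buyer bears (A): 685.26 + 259.02 + 748.25 = 1692.53
Landed cost (A) = invoice 54292.25 + 1692.53 + duty 5429.23 = 61414.01
Supplier B (EXW):
CIF value = EXW price + inland to port + export clearance + origin terminal + freight + insurance = 43211.37 + 1669.87 + 65.70 + 191.03 + 5655.17 + 136.47 = 50929.61
Import duty = 50929.61 × 10% = 5092.96
Buyer bears (B): 1669.87 + 65.70 + 191.03 + 5655.17 + 136.47 + 685.26 + 259.02 + 748.25 = 9410.77
Landed cost (B) = invoice 43211.37 + 9410.77 + duty 5092.96 = 57715.10
Difference = |61414.01 − 57715.10| = 3698.91

Supplier B is cheaper by AUD 3698.91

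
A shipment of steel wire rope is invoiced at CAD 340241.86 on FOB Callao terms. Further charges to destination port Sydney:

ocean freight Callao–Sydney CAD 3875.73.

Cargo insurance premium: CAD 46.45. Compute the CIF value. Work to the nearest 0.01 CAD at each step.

CIF = FOB price + freight + insurance
CIF = 340241.86 + 3875.73 + 46.45 = 344164.04

CIF value: CAD 344164.04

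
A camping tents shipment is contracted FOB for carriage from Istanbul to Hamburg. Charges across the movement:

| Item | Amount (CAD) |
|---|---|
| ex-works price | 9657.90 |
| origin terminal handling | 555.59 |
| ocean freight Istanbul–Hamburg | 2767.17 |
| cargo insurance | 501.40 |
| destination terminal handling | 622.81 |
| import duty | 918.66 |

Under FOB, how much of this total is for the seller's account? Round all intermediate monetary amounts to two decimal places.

FOB: the seller bears costs until goods are on board at the origin port; the buyer bears freight, insurance and all costs thereafter.
Seller's account: goods 9657.90 + origin terminal 555.59 = 10213.49
Buyer's account: freight 2767.17 + insurance 501.40 + destination terminal 622.81 + duty 918.66 = 4810.04

Seller's account: CAD 10213.49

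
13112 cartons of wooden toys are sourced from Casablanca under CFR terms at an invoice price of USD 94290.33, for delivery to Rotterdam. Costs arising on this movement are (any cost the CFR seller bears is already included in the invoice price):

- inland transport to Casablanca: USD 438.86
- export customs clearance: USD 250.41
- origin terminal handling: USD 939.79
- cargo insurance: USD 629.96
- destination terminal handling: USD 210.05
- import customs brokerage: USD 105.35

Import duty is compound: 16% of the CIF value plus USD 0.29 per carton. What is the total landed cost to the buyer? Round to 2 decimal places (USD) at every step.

Total landed cost: USD 114225.42

CFR: the seller pays costs through ocean freight to the destination port, but not insurance.
Already in the invoice (seller's account under CFR): inland to port, export clearance, origin terminal — exclude.
CIF value = CFR price + insurance = 94290.33 + 629.96 = 94920.29
Ad valorem component: 94920.29 × 16% = 15187.25
Specific component: 13112 × 0.29 = 3802.48
Import duty = 15187.25 + 3802.48 = 18989.73
Buyer bears: insurance 629.96 + destination terminal 210.05 + brokerage 105.35 + duty 18989.73 = 19935.09
Landed cost = invoice 94290.33 + 19935.09 = 114225.42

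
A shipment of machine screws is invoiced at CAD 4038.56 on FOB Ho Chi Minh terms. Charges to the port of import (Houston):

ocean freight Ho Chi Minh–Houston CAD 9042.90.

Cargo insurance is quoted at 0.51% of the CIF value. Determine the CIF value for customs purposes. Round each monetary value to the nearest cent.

Let C be the CIF value. C = FOB price + freight + 0.51% × C
C − 0.51% × C = 4038.56 + 9042.90
0.9949 × C = 13081.46
C = 13081.46 / 0.9949 = 13148.52
Insurance premium = 0.51% × 13148.52 = 67.06

CIF value: CAD 13148.52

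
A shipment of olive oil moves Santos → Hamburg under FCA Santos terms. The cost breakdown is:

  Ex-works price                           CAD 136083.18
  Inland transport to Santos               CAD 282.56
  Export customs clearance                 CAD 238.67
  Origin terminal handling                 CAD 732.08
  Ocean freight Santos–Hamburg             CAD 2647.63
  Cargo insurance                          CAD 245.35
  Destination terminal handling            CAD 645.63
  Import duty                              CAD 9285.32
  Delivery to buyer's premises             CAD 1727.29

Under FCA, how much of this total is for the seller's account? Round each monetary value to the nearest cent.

FCA: the seller delivers export-cleared goods to the carrier; the buyer bears costs from that point.
Seller's account: goods 136083.18 + inland to port 282.56 + export clearance 238.67 = 136604.41
Buyer's account: origin terminal 732.08 + freight 2647.63 + insurance 245.35 + destination terminal 645.63 + duty 9285.32 + delivery 1727.29 = 15283.30

Seller's account: CAD 136604.41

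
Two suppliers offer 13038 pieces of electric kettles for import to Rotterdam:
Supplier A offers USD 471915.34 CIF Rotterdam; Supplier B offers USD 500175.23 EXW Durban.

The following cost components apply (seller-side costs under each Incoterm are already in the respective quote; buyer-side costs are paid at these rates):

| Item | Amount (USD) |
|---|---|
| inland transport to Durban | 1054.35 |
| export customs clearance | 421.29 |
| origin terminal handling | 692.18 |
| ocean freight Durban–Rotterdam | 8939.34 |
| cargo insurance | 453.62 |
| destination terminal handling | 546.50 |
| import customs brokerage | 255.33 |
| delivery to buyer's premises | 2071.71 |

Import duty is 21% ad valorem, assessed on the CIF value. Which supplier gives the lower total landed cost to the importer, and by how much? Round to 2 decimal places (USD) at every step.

Supplier A is cheaper by USD 48183.01

Supplier A (CIF):
The CIF price already equals the CIF value: 471915.34
Import duty = 471915.34 × 21% = 99102.22
Buyer bears (A): 546.50 + 255.33 + 2071.71 = 2873.54
Landed cost (A) = invoice 471915.34 + 2873.54 + duty 99102.22 = 573891.10
Supplier B (EXW):
CIF value = EXW price + inland to port + export clearance + origin terminal + freight + insurance = 500175.23 + 1054.35 + 421.29 + 692.18 + 8939.34 + 453.62 = 511736.01
Import duty = 511736.01 × 21% = 107464.56
Buyer bears (B): 1054.35 + 421.29 + 692.18 + 8939.34 + 453.62 + 546.50 + 255.33 + 2071.71 = 14434.32
Landed cost (B) = invoice 500175.23 + 14434.32 + duty 107464.56 = 622074.11
Difference = |573891.10 − 622074.11| = 48183.01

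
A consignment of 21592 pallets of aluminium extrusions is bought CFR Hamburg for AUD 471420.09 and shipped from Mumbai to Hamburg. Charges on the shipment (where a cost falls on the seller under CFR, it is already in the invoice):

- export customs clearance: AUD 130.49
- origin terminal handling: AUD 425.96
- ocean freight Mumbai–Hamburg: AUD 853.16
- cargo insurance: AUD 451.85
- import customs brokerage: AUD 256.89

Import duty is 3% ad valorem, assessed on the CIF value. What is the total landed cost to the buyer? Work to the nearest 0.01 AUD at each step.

Total landed cost: AUD 486284.99

CFR: the seller pays costs through ocean freight to the destination port, but not insurance.
Already in the invoice (seller's account under CFR): export clearance, origin terminal, freight — exclude.
CIF value = CFR price + insurance = 471420.09 + 451.85 = 471871.94
Import duty = 471871.94 × 3% = 14156.16
Buyer bears: insurance 451.85 + brokerage 256.89 + duty 14156.16 = 14864.90
Landed cost = invoice 471420.09 + 14864.90 = 486284.99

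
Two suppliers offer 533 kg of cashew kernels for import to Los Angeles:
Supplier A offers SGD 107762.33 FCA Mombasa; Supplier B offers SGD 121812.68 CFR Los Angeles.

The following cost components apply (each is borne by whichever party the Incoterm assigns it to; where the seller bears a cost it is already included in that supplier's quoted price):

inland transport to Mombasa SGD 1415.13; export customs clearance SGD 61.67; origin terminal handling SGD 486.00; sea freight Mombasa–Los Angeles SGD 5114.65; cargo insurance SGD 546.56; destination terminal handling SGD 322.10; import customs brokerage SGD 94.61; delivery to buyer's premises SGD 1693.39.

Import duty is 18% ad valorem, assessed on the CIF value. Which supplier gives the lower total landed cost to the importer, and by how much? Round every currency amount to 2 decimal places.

Supplier A is cheaper by SGD 9970.64

Supplier A (FCA):
CIF value = FCA price + origin terminal + freight + insurance = 107762.33 + 486.00 + 5114.65 + 546.56 = 113909.54
Import duty = 113909.54 × 18% = 20503.72
Buyer bears (A): 486.00 + 5114.65 + 546.56 + 322.10 + 94.61 + 1693.39 = 8257.31
Landed cost (A) = invoice 107762.33 + 8257.31 + duty 20503.72 = 136523.36
Supplier B (CFR):
CIF value = CFR price + insurance = 121812.68 + 546.56 = 122359.24
Import duty = 122359.24 × 18% = 22024.66
Buyer bears (B): 546.56 + 322.10 + 94.61 + 1693.39 = 2656.66
Landed cost (B) = invoice 121812.68 + 2656.66 + duty 22024.66 = 146494.00
Difference = |136523.36 − 146494.00| = 9970.64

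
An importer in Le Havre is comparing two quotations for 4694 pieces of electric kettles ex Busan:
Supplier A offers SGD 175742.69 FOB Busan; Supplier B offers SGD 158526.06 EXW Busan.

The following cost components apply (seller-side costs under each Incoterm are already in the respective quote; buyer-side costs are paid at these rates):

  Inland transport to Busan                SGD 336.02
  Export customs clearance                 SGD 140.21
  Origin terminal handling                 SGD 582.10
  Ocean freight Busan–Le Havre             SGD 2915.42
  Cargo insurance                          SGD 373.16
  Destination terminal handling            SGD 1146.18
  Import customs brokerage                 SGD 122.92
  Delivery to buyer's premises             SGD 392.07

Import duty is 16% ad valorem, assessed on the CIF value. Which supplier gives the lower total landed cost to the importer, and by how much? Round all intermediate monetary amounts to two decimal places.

Supplier A (FOB):
CIF value = FOB price + freight + insurance = 175742.69 + 2915.42 + 373.16 = 179031.27
Import duty = 179031.27 × 16% = 28645.00
Buyer bears (A): 2915.42 + 373.16 + 1146.18 + 122.92 + 392.07 = 4949.75
Landed cost (A) = invoice 175742.69 + 4949.75 + duty 28645.00 = 209337.44
Supplier B (EXW):
CIF value = EXW price + inland to port + export clearance + origin terminal + freight + insurance = 158526.06 + 336.02 + 140.21 + 582.10 + 2915.42 + 373.16 = 162872.97
Import duty = 162872.97 × 16% = 26059.68
Buyer bears (B): 336.02 + 140.21 + 582.10 + 2915.42 + 373.16 + 1146.18 + 122.92 + 392.07 = 6008.08
Landed cost (B) = invoice 158526.06 + 6008.08 + duty 26059.68 = 190593.82
Difference = |209337.44 − 190593.82| = 18743.62

Supplier B is cheaper by SGD 18743.62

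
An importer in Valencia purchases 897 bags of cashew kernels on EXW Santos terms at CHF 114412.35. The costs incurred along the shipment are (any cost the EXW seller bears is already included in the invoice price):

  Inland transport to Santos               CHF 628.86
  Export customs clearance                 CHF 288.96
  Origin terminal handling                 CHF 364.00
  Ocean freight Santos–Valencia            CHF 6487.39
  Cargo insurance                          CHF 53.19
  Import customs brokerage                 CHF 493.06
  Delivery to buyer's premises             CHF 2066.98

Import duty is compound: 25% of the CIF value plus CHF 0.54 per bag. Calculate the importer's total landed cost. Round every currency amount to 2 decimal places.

EXW: the seller makes goods available at their premises; the buyer bears all onward costs.
CIF value = EXW price + inland to port + export clearance + origin terminal + freight + insurance = 114412.35 + 628.86 + 288.96 + 364.00 + 6487.39 + 53.19 = 122234.75
Ad valorem component: 122234.75 × 25% = 30558.69
Specific component: 897 × 0.54 = 484.38
Import duty = 30558.69 + 484.38 = 31043.07
Buyer bears: inland to port 628.86 + export clearance 288.96 + origin terminal 364.00 + freight 6487.39 + insurance 53.19 + brokerage 493.06 + delivery 2066.98 + duty 31043.07 = 41425.51
Landed cost = invoice 114412.35 + 41425.51 = 155837.86

Total landed cost: CHF 155837.86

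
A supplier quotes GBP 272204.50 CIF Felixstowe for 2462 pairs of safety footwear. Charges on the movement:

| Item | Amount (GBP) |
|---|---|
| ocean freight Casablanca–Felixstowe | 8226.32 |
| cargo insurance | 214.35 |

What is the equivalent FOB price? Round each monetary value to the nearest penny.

From CIF to FOB, the seller no longer bears: freight, insurance.
FOB price = 272204.50 − 8226.32 − 214.35 = 263763.83

FOB price: GBP 263763.83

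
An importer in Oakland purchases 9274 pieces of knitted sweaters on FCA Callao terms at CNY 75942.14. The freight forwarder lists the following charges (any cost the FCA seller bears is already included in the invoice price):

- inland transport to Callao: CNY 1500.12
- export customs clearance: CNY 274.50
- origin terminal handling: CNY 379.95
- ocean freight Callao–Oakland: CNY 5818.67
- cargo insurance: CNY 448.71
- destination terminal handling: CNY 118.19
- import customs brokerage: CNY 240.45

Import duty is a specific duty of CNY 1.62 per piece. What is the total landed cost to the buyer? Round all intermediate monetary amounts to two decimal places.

FCA: the seller delivers export-cleared goods to the carrier; the buyer bears costs from that point.
Already in the invoice (seller's account under FCA): inland to port, export clearance — exclude.
CIF value = FCA price + origin terminal + freight + insurance = 75942.14 + 379.95 + 5818.67 + 448.71 = 82589.47
Import duty = 9274 × 1.62 = 15023.88
Buyer bears: origin terminal 379.95 + freight 5818.67 + insurance 448.71 + destination terminal 118.19 + brokerage 240.45 + duty 15023.88 = 22029.85
Landed cost = invoice 75942.14 + 22029.85 = 97971.99

Total landed cost: CNY 97971.99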